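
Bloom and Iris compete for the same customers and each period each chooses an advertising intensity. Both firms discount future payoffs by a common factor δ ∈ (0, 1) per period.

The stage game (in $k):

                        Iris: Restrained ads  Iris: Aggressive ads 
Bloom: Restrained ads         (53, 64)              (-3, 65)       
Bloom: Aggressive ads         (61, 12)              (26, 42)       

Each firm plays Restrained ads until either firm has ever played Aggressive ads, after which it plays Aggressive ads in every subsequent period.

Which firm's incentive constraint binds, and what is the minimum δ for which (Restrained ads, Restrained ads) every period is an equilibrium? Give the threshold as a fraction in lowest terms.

Bloom; δ ≥ 8/35

Bloom's threshold: (61−53)/(61−26) = 8/35.
Iris's threshold: (65−64)/(65−42) = 1/23.
8/35 > 1/23, so Bloom binds and δ* = 8/35.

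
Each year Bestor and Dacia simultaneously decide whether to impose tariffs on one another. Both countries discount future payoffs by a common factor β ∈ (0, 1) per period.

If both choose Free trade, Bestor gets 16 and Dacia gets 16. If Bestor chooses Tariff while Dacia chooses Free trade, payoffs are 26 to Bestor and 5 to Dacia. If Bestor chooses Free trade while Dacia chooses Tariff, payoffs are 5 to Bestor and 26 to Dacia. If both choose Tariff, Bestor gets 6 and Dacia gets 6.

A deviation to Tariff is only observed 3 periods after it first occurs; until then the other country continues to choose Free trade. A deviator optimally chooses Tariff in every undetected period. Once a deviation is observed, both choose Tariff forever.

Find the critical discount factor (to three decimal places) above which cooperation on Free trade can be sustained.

The best deviation is to choose Tariff for all 3 undetected periods, earning 26 each, then 6 forever once detected.
Deviation value: 26(1−β^3)/(1−β) + 6β^3/(1−β); cooperation value: 16/(1−β).
IC: 16 ≥ 26(1−β^3) + 6β^3 = 26 − 20β^3.
So β^3 ≥ 10/20 = 1/2, giving β ≥ (1/2)^(1/3) ≈ 0.794.

0.794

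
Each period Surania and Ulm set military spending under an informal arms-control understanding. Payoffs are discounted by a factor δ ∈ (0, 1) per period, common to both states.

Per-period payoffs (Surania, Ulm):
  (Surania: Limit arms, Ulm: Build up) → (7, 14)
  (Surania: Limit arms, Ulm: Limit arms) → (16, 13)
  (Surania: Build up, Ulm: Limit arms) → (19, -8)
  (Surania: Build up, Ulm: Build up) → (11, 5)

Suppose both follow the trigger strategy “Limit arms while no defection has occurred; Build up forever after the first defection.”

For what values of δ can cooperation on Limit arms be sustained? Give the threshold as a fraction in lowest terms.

3/8

For Surania: deviation gain 19−16 = 3, per-period punishment loss 16−11 = 5. IC gives δ ≥ 3/8.
For Ulm: gain 1, loss 8 per period, so δ ≥ 1/9.
The tighter constraint is Surania's, so cooperation needs δ ≥ 3/8.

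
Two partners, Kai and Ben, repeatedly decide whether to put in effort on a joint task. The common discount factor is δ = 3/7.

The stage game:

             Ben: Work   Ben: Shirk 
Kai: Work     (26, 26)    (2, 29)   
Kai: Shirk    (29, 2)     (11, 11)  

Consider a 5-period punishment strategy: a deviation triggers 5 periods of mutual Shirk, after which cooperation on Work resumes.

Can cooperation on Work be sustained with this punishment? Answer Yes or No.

Yes

IC: δ+…+δ^5 ≥ (29−26)/(26−11) = 1/5.
At δ = 3/7: partial sum = 0.7392 ≥ 0.2000. Cooperation sustainable.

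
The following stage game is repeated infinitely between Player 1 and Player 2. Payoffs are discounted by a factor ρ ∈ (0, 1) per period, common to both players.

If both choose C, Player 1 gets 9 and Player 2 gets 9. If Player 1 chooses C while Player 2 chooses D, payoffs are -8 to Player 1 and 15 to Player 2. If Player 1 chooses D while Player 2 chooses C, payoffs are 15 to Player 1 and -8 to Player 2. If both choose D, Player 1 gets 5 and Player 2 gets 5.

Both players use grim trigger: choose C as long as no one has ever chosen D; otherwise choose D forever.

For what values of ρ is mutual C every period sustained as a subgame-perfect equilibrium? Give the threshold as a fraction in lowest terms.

3/5

Under grim trigger the critical discount factor is (T−C)/(T−P) with T = 15, C = 9, P = 5.
ρ* = (15−9)/(15−5) = 6/10 = 3/5.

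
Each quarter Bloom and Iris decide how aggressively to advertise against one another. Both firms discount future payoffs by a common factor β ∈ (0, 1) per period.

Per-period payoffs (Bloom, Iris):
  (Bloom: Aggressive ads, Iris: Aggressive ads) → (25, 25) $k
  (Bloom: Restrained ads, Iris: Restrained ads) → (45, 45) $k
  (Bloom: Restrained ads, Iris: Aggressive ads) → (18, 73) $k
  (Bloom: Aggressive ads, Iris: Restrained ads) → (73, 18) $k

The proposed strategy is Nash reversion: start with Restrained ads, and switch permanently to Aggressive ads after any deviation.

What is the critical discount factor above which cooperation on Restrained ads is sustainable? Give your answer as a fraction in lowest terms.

7/12

45/(1−β) ≥ 73 + 25β/(1−β)
45 ≥ 73 − 48β
β ≥ 28/48 = 7/12.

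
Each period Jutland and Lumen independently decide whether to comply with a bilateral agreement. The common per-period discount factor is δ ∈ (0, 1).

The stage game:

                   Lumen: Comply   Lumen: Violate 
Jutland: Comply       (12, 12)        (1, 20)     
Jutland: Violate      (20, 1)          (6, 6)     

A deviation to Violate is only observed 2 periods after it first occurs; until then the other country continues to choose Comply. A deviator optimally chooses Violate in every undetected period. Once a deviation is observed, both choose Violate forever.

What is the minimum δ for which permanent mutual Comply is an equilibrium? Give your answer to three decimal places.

0.756

A deviator earns 20 for 2 periods, then 6 forever; cooperating earns 12 forever. Multiplying the IC by (1−δ):
12 ≥ 20(1−δ^2) + 6δ^2, so 14·δ^2 ≥ 8 and δ^2 ≥ 4/7.
δ ≥ (4/7)^(1/2) ≈ 0.756.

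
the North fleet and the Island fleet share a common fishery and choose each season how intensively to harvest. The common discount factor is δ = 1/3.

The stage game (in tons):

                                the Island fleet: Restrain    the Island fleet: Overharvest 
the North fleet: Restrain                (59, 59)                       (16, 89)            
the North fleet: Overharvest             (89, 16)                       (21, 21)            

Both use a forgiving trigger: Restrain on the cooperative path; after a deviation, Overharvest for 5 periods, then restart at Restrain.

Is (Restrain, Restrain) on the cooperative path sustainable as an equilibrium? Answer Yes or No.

A one-shot deviation gives 89 now, then 21 for 5 periods, then back to 59.
Gain from deviating: (89−59) today; loss: (59−21) in each of the next 5 periods.
No-deviation condition: (59−21)(δ+…+δ^5) ≥ 89−59, i.e. δ+…+δ^5 ≥ 15/19.
At δ = 1/3: δ+…+δ^5 = 0.4979 < 0.7895.
So cooperation is not sustainable.

No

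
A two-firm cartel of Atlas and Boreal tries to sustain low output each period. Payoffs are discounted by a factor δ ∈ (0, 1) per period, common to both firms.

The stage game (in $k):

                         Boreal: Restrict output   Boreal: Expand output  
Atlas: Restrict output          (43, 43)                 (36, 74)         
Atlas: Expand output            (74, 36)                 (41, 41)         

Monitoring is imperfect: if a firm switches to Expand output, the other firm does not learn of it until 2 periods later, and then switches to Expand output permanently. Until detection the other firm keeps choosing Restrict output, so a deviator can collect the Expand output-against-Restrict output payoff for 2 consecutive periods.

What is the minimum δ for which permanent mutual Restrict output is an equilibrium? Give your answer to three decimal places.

The best deviation is to choose Expand output for all 2 undetected periods, earning 74 each, then 41 forever once detected.
Deviation value: 74(1−δ^2)/(1−δ) + 41δ^2/(1−δ); cooperation value: 43/(1−δ).
IC: 43 ≥ 74(1−δ^2) + 41δ^2 = 74 − 33δ^2.
So δ^2 ≥ 31/33, giving δ ≥ (31/33)^(1/2) ≈ 0.969.

0.969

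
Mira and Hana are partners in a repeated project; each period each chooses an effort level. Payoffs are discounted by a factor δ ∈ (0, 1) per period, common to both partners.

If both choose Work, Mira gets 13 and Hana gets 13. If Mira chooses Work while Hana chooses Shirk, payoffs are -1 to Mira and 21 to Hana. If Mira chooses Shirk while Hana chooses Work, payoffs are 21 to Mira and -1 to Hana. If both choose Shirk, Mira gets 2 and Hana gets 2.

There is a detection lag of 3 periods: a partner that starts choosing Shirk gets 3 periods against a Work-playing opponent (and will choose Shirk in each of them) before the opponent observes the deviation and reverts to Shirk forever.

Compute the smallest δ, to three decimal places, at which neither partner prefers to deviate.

Deviating for the 3 undetected periods gains 21−13 = 8 per period over cooperation, then loses 13−2 = 11 per period forever once punishment starts.
Gain: 8(1 + δ + … + δ^2); loss: 11·δ^3/(1−δ).
No profitable deviation ⇔ 8(1−δ^3) ≤ 11·δ^3, i.e. δ^3 ≥ 8/(8+11) = 8/19.
Hence δ ≥ (8/19)^(1/3) ≈ 0.750.

0.750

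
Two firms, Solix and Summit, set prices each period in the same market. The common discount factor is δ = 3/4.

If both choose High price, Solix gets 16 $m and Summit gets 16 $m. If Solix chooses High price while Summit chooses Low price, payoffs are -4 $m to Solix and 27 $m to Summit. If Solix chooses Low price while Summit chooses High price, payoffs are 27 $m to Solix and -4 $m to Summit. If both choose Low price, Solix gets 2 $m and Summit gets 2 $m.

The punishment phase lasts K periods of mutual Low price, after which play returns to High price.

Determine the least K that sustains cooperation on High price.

2

No profitable deviation requires (16−2)(δ+…+δ^K) ≥ 27−16, i.e. δ+…+δ^K ≥ 11/14 ≈ 0.7857.
With δ = 3/4, the partial sums are K=1: 0.7500, K=2: 1.3125.
K = 2 is the first length at which the sum reaches 0.7857.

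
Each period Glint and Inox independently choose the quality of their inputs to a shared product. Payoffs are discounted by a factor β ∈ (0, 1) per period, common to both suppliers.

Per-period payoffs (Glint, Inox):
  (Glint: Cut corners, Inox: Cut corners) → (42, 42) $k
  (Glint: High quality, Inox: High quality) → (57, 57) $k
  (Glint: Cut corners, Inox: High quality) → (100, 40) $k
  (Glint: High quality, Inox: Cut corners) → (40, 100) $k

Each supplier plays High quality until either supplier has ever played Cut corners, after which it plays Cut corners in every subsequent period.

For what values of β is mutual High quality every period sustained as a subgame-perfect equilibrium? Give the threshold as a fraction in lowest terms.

57/(1−β) ≥ 100 + 42β/(1−β)
57 ≥ 100 − 58β
β ≥ 43/58.

43/58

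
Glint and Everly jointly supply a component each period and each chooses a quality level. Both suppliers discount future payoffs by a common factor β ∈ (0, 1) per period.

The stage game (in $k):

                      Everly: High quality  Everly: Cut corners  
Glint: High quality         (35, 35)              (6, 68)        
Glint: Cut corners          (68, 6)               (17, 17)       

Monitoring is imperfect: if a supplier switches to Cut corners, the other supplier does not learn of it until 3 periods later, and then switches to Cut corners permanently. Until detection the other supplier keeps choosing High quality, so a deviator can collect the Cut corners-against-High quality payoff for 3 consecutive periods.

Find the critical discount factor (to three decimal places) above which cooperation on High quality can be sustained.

Deviating for the 3 undetected periods gains 68−35 = 33 per period over cooperation, then loses 35−17 = 18 per period forever once punishment starts.
Gain: 33(1 + β + … + β^2); loss: 18·β^3/(1−β).
No profitable deviation ⇔ 33(1−β^3) ≤ 18·β^3, i.e. β^3 ≥ 33/(33+18) = 11/17.
Hence β ≥ (11/17)^(1/3) ≈ 0.865.

0.865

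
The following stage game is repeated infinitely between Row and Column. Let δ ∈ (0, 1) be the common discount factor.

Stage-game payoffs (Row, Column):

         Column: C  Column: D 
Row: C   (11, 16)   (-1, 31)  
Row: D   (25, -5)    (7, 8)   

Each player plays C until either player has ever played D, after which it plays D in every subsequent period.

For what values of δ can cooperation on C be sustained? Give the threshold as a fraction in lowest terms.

Row's threshold: (25−11)/(25−7) = 7/9.
Column's threshold: (31−16)/(31−8) = 15/23.
7/9 > 15/23, so Row binds and δ* = 7/9.

7/9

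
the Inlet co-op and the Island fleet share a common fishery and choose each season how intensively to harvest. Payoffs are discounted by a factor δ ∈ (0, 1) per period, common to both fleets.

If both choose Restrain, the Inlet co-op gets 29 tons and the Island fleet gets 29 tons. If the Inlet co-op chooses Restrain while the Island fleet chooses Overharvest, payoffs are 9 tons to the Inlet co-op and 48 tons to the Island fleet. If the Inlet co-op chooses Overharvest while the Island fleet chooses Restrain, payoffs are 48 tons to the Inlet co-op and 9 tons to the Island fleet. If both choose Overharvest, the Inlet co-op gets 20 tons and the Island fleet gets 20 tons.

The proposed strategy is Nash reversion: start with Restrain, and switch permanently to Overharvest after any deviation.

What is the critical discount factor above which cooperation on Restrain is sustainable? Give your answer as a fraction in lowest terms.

19/28

29/(1−δ) ≥ 48 + 20δ/(1−δ)
29 ≥ 48 − 28δ
δ ≥ 19/28.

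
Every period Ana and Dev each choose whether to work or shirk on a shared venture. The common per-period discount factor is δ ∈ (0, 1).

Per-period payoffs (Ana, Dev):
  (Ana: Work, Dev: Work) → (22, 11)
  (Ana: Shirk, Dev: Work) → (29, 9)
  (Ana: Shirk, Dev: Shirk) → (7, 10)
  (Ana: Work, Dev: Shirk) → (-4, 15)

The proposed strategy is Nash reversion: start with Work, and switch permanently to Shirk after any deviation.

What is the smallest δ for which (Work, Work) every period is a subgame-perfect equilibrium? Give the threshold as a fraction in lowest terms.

4/5

Ana's threshold: (29−22)/(29−7) = 7/22.
Dev's threshold: (15−11)/(15−10) = 4/5.
7/22 < 4/5, so Dev binds and δ* = 4/5.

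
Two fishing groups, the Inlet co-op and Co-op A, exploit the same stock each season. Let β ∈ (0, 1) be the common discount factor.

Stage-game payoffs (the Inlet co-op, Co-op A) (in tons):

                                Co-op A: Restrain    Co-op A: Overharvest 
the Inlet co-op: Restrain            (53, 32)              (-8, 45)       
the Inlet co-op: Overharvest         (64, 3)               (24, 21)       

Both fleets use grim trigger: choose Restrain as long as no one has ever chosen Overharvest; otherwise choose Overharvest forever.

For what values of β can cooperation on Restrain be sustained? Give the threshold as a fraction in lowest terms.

13/24

the Inlet co-op's threshold: (64−53)/(64−24) = 11/40.
Co-op A's threshold: (45−32)/(45−21) = 13/24.
11/40 < 13/24, so Co-op A binds and β* = 13/24.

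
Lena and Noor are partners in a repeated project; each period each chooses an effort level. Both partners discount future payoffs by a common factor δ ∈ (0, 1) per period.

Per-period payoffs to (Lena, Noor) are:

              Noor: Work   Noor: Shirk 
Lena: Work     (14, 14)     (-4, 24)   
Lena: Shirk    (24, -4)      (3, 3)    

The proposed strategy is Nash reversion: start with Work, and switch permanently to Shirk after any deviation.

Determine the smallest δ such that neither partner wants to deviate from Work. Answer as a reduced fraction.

14/(1−δ) ≥ 24 + 3δ/(1−δ)
14 ≥ 24 − 21δ
δ ≥ 10/21.

10/21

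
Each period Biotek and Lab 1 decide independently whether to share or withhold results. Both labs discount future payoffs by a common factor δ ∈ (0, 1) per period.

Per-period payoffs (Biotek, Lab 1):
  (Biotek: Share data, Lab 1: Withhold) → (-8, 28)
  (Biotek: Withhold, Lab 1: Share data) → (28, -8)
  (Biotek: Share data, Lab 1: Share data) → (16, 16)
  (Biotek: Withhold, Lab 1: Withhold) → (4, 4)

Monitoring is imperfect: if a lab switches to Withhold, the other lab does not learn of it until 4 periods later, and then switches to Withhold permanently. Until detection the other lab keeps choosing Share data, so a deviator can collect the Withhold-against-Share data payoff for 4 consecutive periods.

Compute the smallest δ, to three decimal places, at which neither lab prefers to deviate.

A deviator earns 28 for 4 periods, then 4 forever; cooperating earns 16 forever. Multiplying the IC by (1−δ):
16 ≥ 28(1−δ^4) + 4δ^4, so 24·δ^4 ≥ 12 and δ^4 ≥ 1/2.
δ ≥ (1/2)^(1/4) ≈ 0.841.

0.841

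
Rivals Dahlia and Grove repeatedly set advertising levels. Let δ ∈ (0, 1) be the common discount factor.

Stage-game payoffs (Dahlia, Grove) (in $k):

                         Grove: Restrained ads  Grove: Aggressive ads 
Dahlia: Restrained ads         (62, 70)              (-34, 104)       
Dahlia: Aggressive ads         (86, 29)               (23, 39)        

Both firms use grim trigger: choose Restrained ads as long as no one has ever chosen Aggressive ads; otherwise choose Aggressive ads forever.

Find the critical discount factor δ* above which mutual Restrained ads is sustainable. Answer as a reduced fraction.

34/65

Dahlia's threshold: (86−62)/(86−23) = 8/21.
Grove's threshold: (104−70)/(104−39) = 34/65.
8/21 < 34/65, so Grove binds and δ* = 34/65.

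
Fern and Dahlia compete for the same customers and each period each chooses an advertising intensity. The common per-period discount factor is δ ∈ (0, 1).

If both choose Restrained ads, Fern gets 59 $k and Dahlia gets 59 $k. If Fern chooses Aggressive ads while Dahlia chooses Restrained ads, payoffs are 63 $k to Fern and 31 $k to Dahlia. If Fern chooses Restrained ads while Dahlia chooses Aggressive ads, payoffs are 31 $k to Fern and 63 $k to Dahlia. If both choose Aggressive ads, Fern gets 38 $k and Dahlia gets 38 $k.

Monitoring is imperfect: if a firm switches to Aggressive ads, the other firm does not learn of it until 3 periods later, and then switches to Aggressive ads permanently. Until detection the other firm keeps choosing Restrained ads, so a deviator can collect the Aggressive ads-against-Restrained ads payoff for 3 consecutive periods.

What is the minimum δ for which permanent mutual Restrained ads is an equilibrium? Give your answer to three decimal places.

Deviating for the 3 undetected periods gains 63−59 = 4 per period over cooperation, then loses 59−38 = 21 per period forever once punishment starts.
Gain: 4(1 + δ + … + δ^2); loss: 21·δ^3/(1−δ).
No profitable deviation ⇔ 4(1−δ^3) ≤ 21·δ^3, i.e. δ^3 ≥ 4/(4+21) = 4/25.
Hence δ ≥ (4/25)^(1/3) ≈ 0.543.

0.543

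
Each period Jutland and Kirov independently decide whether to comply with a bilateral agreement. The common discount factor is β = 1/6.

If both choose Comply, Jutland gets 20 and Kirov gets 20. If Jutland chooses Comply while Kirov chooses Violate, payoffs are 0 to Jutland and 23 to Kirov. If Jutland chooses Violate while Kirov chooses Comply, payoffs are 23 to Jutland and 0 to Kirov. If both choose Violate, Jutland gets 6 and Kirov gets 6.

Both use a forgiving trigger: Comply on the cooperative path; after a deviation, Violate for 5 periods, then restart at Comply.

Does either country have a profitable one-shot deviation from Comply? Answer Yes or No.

IC: β+…+β^5 ≥ (23−20)/(20−6) = 3/14.
At β = 1/6: partial sum = 0.2000 < 0.2143. Cooperation not sustainable.

Yes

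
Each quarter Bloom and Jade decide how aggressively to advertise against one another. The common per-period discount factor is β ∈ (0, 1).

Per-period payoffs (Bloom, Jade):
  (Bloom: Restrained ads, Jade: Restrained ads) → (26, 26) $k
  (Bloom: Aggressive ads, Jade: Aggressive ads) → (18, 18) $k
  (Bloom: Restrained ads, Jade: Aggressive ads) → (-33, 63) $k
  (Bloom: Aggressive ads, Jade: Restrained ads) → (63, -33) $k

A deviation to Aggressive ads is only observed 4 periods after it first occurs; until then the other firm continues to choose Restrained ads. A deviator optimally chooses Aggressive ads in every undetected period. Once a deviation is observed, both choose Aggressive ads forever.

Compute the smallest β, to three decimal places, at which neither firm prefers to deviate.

The best deviation is to choose Aggressive ads for all 4 undetected periods, earning 63 each, then 18 forever once detected.
Deviation value: 63(1−β^4)/(1−β) + 18β^4/(1−β); cooperation value: 26/(1−β).
IC: 26 ≥ 63(1−β^4) + 18β^4 = 63 − 45β^4.
So β^4 ≥ 37/45, giving β ≥ (37/45)^(1/4) ≈ 0.952.

0.952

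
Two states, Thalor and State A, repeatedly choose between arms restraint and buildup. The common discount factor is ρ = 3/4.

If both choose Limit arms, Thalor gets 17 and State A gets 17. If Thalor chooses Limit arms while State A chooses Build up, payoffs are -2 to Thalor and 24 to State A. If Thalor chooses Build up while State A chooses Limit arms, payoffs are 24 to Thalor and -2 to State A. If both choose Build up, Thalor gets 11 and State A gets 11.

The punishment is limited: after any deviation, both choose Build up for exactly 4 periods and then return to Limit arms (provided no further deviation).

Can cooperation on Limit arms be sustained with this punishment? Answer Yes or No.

Comparing payoff streams over the 5 periods until play realigns: cooperate → 17(1+ρ+…+ρ^4); deviate → 24 + 11(ρ+…+ρ^4).
Cooperation is sustained iff (17−11)(ρ+…+ρ^4) ≥ 24−17.
ρ+…+ρ^4 = 3/4·(1−(3/4)^4)/(1−3/4) = 2.0508, and (24−17)/(17−11) = 1.1667.
2.0508 ≥ 1.1667, so cooperation is sustainable.

Yes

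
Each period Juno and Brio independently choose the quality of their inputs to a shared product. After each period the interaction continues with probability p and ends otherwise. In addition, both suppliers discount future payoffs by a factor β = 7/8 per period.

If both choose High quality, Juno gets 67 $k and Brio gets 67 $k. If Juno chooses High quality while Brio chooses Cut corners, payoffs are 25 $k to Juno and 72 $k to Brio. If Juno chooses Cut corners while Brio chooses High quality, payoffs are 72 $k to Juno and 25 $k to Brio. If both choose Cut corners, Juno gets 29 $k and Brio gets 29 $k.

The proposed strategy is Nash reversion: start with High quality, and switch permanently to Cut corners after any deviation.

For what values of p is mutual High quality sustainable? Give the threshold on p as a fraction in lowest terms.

With continuation probability p and discount β, the effective per-period discount factor is βp.
Grim-trigger IC: βp ≥ (72−67)/(72−29) = 5/43.
So p ≥ (5/43)/(7/8) = 40/301.

40/301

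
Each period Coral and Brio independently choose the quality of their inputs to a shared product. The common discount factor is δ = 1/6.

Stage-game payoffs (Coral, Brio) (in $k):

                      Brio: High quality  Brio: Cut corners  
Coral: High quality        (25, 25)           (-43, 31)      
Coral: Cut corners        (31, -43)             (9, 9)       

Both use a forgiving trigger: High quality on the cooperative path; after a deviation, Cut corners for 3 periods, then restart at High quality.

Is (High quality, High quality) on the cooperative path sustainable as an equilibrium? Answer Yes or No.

IC: δ+…+δ^3 ≥ (31−25)/(25−9) = 3/8.
At δ = 1/6: partial sum = 0.1991 < 0.3750. Cooperation not sustainable.

No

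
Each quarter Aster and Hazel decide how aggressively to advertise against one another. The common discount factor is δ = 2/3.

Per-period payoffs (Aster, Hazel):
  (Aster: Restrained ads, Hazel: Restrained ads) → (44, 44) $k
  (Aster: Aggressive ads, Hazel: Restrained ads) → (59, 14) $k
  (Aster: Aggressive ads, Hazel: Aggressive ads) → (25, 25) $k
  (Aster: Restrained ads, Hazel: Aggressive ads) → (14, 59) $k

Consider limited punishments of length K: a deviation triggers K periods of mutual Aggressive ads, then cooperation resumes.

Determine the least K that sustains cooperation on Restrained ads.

2

Need Σ_{k=1}^{K} δ^k ≥ (59−44)/(44−25) = 0.7895 at δ = 2/3.
At K = 1 the sum is 0.6667 < 0.7895; at K = 2 it is 1.1111 ≥ 0.7895.
So the minimum punishment length is K = 2.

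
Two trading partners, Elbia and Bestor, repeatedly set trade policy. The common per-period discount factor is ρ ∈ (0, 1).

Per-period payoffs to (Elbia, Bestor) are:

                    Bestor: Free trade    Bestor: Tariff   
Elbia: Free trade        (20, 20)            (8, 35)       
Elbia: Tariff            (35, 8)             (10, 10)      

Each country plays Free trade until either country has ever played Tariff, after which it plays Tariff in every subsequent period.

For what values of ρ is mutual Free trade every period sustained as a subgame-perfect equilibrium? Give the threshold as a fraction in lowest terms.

Under grim trigger the critical discount factor is (T−C)/(T−P) with T = 35, C = 20, P = 10.
ρ* = (35−20)/(35−10) = 15/25 = 3/5.

3/5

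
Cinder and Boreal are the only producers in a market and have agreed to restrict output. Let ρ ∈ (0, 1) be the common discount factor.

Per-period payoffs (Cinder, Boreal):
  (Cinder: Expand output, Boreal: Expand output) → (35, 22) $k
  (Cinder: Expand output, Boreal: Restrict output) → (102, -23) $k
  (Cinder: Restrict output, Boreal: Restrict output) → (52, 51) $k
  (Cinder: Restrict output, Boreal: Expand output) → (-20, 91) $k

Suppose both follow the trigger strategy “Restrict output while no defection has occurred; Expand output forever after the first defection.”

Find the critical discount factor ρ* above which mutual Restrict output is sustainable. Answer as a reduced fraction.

50/67

Cinder's threshold: (102−52)/(102−35) = 50/67.
Boreal's threshold: (91−51)/(91−22) = 40/69.
50/67 > 40/69, so Cinder binds and ρ* = 50/67.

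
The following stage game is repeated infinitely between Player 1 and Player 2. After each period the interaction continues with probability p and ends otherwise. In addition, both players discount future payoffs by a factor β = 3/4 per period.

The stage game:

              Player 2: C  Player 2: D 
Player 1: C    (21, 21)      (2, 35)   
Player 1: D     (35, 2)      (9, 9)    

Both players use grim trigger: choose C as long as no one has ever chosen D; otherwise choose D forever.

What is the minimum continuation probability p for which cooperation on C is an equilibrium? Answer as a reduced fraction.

28/39

With continuation probability p and discount β, the effective per-period discount factor is βp.
Grim-trigger IC: βp ≥ (35−21)/(35−9) = 7/13.
So p ≥ (7/13)/(3/4) = 28/39.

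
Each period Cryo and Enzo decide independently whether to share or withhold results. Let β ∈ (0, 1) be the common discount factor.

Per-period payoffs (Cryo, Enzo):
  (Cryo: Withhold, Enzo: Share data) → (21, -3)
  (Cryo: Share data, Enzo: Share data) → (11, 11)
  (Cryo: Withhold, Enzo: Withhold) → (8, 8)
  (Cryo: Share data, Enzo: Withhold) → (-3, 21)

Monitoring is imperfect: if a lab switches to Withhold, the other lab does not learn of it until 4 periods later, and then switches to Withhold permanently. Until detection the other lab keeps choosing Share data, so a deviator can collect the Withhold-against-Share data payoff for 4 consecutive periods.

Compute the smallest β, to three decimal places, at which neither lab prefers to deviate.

A deviator earns 21 for 4 periods, then 8 forever; cooperating earns 11 forever. Multiplying the IC by (1−β):
11 ≥ 21(1−β^4) + 8β^4, so 13·β^4 ≥ 10 and β^4 ≥ 10/13.
β ≥ (10/13)^(1/4) ≈ 0.937.

0.937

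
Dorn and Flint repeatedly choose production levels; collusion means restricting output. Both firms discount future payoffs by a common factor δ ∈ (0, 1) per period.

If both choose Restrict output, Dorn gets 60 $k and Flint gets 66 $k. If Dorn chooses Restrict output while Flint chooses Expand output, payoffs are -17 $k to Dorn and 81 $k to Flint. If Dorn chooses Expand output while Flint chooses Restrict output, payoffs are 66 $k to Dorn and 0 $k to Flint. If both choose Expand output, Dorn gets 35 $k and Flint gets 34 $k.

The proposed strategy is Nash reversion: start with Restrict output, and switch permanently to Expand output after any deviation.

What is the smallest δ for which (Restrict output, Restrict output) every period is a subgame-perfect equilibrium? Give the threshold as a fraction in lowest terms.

15/47

Dorn's threshold: (66−60)/(66−35) = 6/31.
Flint's threshold: (81−66)/(81−34) = 15/47.
6/31 < 15/47, so Flint binds and δ* = 15/47.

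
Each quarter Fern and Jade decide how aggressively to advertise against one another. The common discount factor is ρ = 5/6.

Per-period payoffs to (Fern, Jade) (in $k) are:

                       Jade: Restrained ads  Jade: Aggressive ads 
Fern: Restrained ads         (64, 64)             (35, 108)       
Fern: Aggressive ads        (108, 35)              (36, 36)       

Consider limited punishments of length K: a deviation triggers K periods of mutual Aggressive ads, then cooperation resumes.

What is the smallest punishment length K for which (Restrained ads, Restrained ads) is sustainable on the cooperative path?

3

No profitable deviation requires (64−36)(ρ+…+ρ^K) ≥ 108−64, i.e. ρ+…+ρ^K ≥ 11/7 ≈ 1.5714.
With ρ = 5/6, the partial sums are K=1: 0.8333, K=2: 1.5278, K=3: 2.1065.
K = 3 is the first length at which the sum reaches 1.5714.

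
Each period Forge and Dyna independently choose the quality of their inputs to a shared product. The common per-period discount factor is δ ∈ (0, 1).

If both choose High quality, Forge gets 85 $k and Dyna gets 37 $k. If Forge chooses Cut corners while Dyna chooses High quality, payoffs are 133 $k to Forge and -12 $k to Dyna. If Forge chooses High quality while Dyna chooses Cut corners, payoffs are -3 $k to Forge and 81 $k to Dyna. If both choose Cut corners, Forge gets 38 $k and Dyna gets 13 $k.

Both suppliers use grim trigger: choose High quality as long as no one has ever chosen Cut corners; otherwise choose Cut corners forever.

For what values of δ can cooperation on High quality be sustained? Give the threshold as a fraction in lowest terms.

11/17

Forge's threshold: (133−85)/(133−38) = 48/95.
Dyna's threshold: (81−37)/(81−13) = 11/17.
48/95 < 11/17, so Dyna binds and δ* = 11/17.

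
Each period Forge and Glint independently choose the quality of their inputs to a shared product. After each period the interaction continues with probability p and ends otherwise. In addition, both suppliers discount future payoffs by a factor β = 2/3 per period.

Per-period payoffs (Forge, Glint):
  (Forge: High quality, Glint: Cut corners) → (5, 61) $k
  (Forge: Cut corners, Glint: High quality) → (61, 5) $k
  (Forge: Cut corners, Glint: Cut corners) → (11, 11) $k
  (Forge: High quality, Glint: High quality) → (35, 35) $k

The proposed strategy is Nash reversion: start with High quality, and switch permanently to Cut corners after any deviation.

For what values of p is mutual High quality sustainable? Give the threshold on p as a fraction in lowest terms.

Expected continuation weight on next period's payoff is β·p = 2/3·p, which plays the role of the discount factor.
Cooperation requires 2/3·p ≥ (61−35)/(61−11) = 13/25, hence p ≥ 39/50.

39/50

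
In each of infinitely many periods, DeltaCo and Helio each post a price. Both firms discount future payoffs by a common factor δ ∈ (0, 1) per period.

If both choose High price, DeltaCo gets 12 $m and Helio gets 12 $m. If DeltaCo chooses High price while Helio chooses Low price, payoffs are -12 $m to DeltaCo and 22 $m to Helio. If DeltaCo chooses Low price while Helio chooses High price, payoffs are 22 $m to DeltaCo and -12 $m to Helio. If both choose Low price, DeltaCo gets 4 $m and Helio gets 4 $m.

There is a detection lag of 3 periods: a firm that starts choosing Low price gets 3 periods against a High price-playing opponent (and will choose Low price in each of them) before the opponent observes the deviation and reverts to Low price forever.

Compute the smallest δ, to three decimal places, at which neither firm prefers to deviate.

0.822

A deviator earns 22 for 3 periods, then 4 forever; cooperating earns 12 forever. Multiplying the IC by (1−δ):
12 ≥ 22(1−δ^3) + 4δ^3, so 18·δ^3 ≥ 10 and δ^3 ≥ 5/9.
δ ≥ (5/9)^(1/3) ≈ 0.822.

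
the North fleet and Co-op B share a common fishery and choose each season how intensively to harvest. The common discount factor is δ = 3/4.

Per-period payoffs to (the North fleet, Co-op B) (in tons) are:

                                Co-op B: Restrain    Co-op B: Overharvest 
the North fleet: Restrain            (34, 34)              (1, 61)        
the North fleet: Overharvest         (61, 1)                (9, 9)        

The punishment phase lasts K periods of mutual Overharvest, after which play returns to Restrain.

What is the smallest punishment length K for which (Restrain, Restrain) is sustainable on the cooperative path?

No profitable deviation requires (34−9)(δ+…+δ^K) ≥ 61−34, i.e. δ+…+δ^K ≥ 27/25 ≈ 1.0800.
With δ = 3/4, the partial sums are K=1: 0.7500, K=2: 1.3125.
K = 2 is the first length at which the sum reaches 1.0800.

2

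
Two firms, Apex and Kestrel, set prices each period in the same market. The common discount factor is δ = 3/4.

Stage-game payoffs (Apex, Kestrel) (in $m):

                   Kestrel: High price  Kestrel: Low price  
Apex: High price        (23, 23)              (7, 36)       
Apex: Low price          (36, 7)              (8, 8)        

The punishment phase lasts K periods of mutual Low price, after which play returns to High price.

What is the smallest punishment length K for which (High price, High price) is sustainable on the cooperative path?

2

Need Σ_{k=1}^{K} δ^k ≥ (36−23)/(23−8) = 0.8667 at δ = 3/4.
At K = 1 the sum is 0.7500 < 0.8667; at K = 2 it is 1.3125 ≥ 0.8667.
So the minimum punishment length is K = 2.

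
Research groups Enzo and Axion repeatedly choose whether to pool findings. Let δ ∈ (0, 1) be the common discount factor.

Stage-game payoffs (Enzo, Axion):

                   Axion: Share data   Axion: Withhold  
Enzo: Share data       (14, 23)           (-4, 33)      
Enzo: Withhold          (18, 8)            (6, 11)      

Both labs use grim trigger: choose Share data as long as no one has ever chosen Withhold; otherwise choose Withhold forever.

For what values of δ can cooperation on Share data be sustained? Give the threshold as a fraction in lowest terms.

Enzo's threshold: (18−14)/(18−6) = 1/3.
Axion's threshold: (33−23)/(33−11) = 5/11.
1/3 < 5/11, so Axion binds and δ* = 5/11.

5/11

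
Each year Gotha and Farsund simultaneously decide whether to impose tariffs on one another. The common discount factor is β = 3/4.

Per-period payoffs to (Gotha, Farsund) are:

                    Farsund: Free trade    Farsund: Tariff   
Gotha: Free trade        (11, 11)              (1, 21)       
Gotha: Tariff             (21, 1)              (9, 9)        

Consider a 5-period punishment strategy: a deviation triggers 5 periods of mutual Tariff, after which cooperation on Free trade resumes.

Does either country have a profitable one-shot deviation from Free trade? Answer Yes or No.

Yes

IC: β+…+β^5 ≥ (21−11)/(11−9) = 5.
At β = 3/4: partial sum = 2.2881 < 5.0000. Cooperation not sustainable.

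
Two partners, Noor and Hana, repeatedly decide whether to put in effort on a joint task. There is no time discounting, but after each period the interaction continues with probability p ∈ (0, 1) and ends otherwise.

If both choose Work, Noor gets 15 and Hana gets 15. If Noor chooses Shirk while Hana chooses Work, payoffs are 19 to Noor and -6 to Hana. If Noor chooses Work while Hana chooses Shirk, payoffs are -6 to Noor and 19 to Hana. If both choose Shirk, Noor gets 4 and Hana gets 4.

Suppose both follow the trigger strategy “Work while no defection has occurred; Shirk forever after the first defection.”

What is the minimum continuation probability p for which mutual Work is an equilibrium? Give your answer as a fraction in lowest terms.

Expected cooperation value is 15 + p·15 + p²·15 + … = 15/(1−p); deviation gives 19 + p·4/(1−p).
15 ≥ 19(1−p) + 4p ⇒ 15p ≥ 4 ⇒ p ≥ 4/15.

4/15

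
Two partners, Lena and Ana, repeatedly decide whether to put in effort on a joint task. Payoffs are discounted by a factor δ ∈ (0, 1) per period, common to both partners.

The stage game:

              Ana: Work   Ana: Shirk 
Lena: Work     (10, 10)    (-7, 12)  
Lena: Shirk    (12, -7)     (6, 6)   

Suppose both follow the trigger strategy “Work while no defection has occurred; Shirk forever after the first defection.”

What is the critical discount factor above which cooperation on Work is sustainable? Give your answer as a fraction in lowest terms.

Under grim trigger the critical discount factor is (T−C)/(T−P) with T = 12, C = 10, P = 6.
δ* = (12−10)/(12−6) = 2/6 = 1/3.

1/3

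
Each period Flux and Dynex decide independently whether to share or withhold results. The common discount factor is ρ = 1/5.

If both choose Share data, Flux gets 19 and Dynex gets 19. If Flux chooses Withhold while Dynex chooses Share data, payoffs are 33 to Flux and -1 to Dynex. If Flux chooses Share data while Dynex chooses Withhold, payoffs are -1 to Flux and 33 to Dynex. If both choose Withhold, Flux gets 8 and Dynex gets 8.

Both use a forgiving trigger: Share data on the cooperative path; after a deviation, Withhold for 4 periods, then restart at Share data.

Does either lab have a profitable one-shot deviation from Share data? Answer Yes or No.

Yes

IC: ρ+…+ρ^4 ≥ (33−19)/(19−8) = 14/11.
At ρ = 1/5: partial sum = 0.2496 < 1.2727. Cooperation not sustainable.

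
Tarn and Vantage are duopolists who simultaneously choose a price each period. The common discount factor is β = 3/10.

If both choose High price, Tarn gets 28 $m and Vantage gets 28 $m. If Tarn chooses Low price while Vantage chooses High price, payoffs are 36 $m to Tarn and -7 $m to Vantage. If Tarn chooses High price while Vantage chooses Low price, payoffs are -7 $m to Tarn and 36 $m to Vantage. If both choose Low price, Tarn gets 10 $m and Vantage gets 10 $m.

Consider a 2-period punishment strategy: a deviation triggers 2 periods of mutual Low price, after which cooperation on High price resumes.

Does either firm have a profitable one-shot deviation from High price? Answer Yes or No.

Yes

IC: β+…+β^2 ≥ (36−28)/(28−10) = 4/9.
At β = 3/10: partial sum = 0.3900 < 0.4444. Cooperation not sustainable.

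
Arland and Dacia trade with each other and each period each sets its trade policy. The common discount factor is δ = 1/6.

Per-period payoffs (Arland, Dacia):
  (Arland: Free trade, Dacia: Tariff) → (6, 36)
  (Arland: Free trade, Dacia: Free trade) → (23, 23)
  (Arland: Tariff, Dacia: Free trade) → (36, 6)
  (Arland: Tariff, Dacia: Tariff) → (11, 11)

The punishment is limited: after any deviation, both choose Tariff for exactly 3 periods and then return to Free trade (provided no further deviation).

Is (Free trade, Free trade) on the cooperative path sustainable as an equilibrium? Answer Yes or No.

No

Comparing payoff streams over the 4 periods until play realigns: cooperate → 23(1+δ+…+δ^3); deviate → 36 + 11(δ+…+δ^3).
Cooperation is sustained iff (23−11)(δ+…+δ^3) ≥ 36−23.
δ+…+δ^3 = 1/6·(1−(1/6)^3)/(1−1/6) = 0.1991, and (36−23)/(23−11) = 1.0833.
0.1991 < 1.0833, so cooperation is not sustainable.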